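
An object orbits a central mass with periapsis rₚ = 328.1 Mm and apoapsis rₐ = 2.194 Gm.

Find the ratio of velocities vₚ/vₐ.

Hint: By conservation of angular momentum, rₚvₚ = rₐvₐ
rₚ = 328.1 Mm = 3.281 × 10^8 m
rₐ = 2.194 Gm = 2.194 × 10^9 m
rₚvₚ = rₐvₐ  ⇒  vₚ/vₐ = rₐ/rₚ
vₚ/vₐ = (2.194 × 10^9) / (3.281 × 10^8) = 6.68699

Final answer: vₚ/vₐ = 6.687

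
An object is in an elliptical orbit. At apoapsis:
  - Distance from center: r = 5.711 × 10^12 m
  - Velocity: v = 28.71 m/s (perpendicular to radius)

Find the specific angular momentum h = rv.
r = 5.711 × 10^12 m
v = 28.71 m/s
h = rv = 5.711 × 10^12 × 28.71 = 1.63963 × 10^14 m²/s ≈ 1.64 × 10^14 m²/s

Final answer: h = 1.64 × 10^14 m²/s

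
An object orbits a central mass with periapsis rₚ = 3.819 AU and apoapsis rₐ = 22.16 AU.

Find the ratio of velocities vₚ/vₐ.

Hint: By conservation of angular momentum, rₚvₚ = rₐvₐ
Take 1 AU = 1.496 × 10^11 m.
rₚ = 3.819 AU = 5.71322 × 10^11 m
rₐ = 22.16 AU = 3.31514 × 10^12 m
rₚvₚ = rₐvₐ  ⇒  vₚ/vₐ = rₐ/rₚ
vₚ/vₐ = (3.31514 × 10^12) / (5.71322 × 10^11) = 5.80257

Final answer: vₚ/vₐ = 5.803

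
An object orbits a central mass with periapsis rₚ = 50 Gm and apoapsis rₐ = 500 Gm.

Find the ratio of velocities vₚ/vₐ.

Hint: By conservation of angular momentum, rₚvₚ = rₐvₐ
rₚ = 50 Gm = 5 × 10^10 m
rₐ = 500 Gm = 5 × 10^11 m
rₚvₚ = rₐvₐ  ⇒  vₚ/vₐ = rₐ/rₚ
vₚ/vₐ = (5 × 10^11) / (5 × 10^10) = 10

Final answer: vₚ/vₐ = 10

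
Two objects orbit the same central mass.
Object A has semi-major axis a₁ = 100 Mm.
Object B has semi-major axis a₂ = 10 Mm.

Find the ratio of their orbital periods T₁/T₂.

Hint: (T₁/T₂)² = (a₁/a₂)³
a₁ = 100 Mm = 1 × 10^8 m
a₂ = 10 Mm = 1 × 10^7 m
a₁/a₂ = 10
T₁/T₂ = (a₁/a₂)^(3/2) = (10)^1.5 = 31.6228

Final answer: T₁/T₂ = 31.62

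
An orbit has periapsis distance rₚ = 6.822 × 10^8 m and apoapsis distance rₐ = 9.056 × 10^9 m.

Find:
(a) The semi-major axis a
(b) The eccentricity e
rₚ = 6.822 × 10^8 m
rₐ = 9.056 × 10^9 m
(a) a = (rₚ + rₐ)/2 = 4.8691 × 10^9 m ≈ 4.869 × 10^9 m
(b) e = (rₐ − rₚ)/(rₐ + rₚ) = (8.3738 × 10^9) / (9.7382 × 10^9) = 0.859892

Final answer:
(a) a = 4.869 × 10^9 m
(b) e = 0.8599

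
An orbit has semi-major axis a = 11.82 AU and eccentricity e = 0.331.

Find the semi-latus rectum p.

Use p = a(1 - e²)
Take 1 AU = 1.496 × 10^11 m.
a = 11.82 AU = 1.76827 × 10^12 m
e = 0.331,  e² = 0.109561,  1 − e² = 0.890439
p = a(1 − e²) = 1.76827 × 10^12 m × 0.890439 = 1.57454 × 10^12 m ≈ 10.52 AU

Final answer: p = 10.52 AU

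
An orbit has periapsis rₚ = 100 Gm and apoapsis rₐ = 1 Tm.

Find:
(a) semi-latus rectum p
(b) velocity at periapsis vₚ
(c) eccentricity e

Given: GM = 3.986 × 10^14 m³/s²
rₚ = 100 Gm = 1 × 10^11 m
rₐ = 1 Tm = 1 × 10^12 m
GM = 3.986 × 10^14 m³/s²
a = (rₚ + rₐ)/2 = 5.5 × 10^11 m
e = (rₐ − rₚ)/(rₐ + rₚ) = (9 × 10^11) / (1.1 × 10^12) = 0.818182
(a) 1 − e² = 0.330579;  p = a(1 − e²) = 5.5 × 10^11 × 0.330579 = 1.81818 × 10^11 m ≈ 181.8 Gm
(b) vₚ² = GM (2/rₚ − 1/a) = 3.986 × 10^14 × (2 × 10^-11 − 1.81818 × 10^-12) = 7247.27 m²/s²;  vₚ = 85.1309 m/s ≈ 85.13 m/s
(c) e = 0.818182 ≈ 0.8182

Final answer:
(a) semi-latus rectum p = 181.8 Gm
(b) velocity at periapsis vₚ = 85.13 m/s
(c) eccentricity e = 0.8182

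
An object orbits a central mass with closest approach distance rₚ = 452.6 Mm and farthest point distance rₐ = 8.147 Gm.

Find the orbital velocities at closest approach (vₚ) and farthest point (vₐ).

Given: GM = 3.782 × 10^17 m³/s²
rₚ = 452.6 Mm = 4.526 × 10^8 m
rₐ = 8.147 Gm = 8.147 × 10^9 m
GM = 3.782 × 10^17 m³/s²
a = (rₚ + rₐ)/2 = 4.2998 × 10^9 m
Vis-viva: v² = GM (2/r − 1/a)
vₚ² = 3.782 × 10^17 × (4.41891 × 10^-9 − 2.32569 × 10^-10) = 1.58328 × 10^9 m²/s²
vₚ = 39790.4 m/s ≈ 39.79 km/s
vₐ² = 3.782 × 10^17 × (2.45489 × 10^-10 − 2.32569 × 10^-10) = 4.88641 × 10^6 m²/s²
vₐ = 2210.52 m/s ≈ 2.211 km/s

Final answer: vₚ = 39.79 km/s, vₐ = 2.211 km/s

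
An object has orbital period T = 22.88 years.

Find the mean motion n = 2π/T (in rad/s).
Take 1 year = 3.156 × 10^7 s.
T = 22.88 years = 7.22093 × 10^8 s
n = 2π / (7.22093 × 10^8 s) = 8.70135 × 10^-9 rad/s ≈ 8.701 × 10^-9 rad/s

Final answer: n = 8.701 × 10^-9 rad/s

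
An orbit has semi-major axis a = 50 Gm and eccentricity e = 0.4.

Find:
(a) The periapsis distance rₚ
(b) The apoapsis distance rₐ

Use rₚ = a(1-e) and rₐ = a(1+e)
a = 50 Gm = 5 × 10^10 m
e = 0.4:  1 − e = 0.6,  1 + e = 1.4
(a) rₚ = a(1 − e) = 5 × 10^10 m × 0.6 = 3 × 10^10 m ≈ 30 Gm
(b) rₐ = a(1 + e) = 5 × 10^10 m × 1.4 = 7 × 10^10 m ≈ 70 Gm

Final answer:
(a) rₚ = 30 Gm
(b) rₐ = 70 Gm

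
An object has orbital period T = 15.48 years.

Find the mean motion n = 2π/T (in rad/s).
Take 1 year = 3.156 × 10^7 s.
T = 15.48 years = 4.88549 × 10^8 s
n = 2π / (4.88549 × 10^8 s) = 1.28609 × 10^-8 rad/s ≈ 1.286 × 10^-8 rad/s

Final answer: n = 1.286 × 10^-8 rad/s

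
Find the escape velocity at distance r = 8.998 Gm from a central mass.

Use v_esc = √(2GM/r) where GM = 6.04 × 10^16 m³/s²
r = 8.998 Gm = 8.998 × 10^9 m
GM = 6.04 × 10^16 m³/s²
2GM/r = 2 × (6.04 × 10^16) / (8.998 × 10^9) = 1.34252 × 10^7 m²/s²
v_esc = √(2GM/r) = 3664.04 m/s ≈ 3.664 km/s

Final answer: 3.664 km/s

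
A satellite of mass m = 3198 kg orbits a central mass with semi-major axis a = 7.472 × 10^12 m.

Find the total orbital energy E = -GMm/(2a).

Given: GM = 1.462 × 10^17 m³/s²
a = 7.472 × 10^12 m
GM = 1.462 × 10^17 m³/s²
2a = 1.4944 × 10^13 m
GMm = 1.462 × 10^17 × 3198 = 4.67548 × 10^20 m³·kg/s²
E = −GMm/(2a) = -3.12866 × 10^7 J ≈ -31.29 MJ

Final answer: -31.29 MJ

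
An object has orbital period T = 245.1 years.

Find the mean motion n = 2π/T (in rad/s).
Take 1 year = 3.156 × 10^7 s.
T = 245.1 years = 7.73536 × 10^9 s
n = 2π / (7.73536 × 10^9 s) = 8.12268 × 10^-10 rad/s ≈ 8.123 × 10^-10 rad/s

Final answer: n = 8.123 × 10^-10 rad/s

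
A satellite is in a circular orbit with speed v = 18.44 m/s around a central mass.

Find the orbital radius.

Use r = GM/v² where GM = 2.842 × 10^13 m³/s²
v = 18.44 m/s
GM = 2.842 × 10^13 m³/s²
v² = 340.034 m²/s²
r = GM/v² = (2.842 × 10^13) / 340.034 = 8.358 × 10^10 m ≈ 8.358 × 10^10 m

Final answer: 8.358 × 10^10 m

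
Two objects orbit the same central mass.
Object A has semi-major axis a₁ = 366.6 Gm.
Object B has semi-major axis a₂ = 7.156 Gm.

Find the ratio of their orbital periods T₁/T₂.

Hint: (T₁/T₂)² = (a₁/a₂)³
a₁ = 366.6 Gm = 3.666 × 10^11 m
a₂ = 7.156 Gm = 7.156 × 10^9 m
a₁/a₂ = 51.2297
T₁/T₂ = (a₁/a₂)^(3/2) = (51.2297)^1.5 = 366.677

Final answer: T₁/T₂ = 366.7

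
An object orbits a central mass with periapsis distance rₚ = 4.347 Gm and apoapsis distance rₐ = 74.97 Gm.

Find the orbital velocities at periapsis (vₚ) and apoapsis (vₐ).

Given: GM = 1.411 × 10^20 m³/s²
rₚ = 4.347 Gm = 4.347 × 10^9 m
rₐ = 74.97 Gm = 7.497 × 10^10 m
GM = 1.411 × 10^20 m³/s²
a = (rₚ + rₐ)/2 = 3.96585 × 10^10 m
Vis-viva: v² = GM (2/r − 1/a)
vₚ² = 1.411 × 10^20 × (4.60087 × 10^-10 − 2.52153 × 10^-11) = 6.13605 × 10^10 m²/s²
vₚ = 247710 m/s ≈ 247.7 km/s
vₐ² = 1.411 × 10^20 × (2.66773 × 10^-11 − 2.52153 × 10^-11) = 2.06297 × 10^8 m²/s²
vₐ = 14363 m/s ≈ 14.36 km/s

Final answer: vₚ = 247.7 km/s, vₐ = 14.36 km/s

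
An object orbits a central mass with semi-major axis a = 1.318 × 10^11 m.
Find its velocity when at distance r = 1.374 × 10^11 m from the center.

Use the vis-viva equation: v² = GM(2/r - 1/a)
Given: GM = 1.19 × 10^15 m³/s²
a = 1.318 × 10^11 m
r = 1.374 × 10^11 m
GM = 1.19 × 10^15 m³/s²
2/r − 1/a = 1.4556 × 10^-11 − 7.58725 × 10^-12 = 6.96879 × 10^-12 m⁻¹
v² = GM (2/r − 1/a) = 8292.86 m²/s²
v = 91.0651 m/s ≈ 91.07 m/s

Final answer: 91.07 m/s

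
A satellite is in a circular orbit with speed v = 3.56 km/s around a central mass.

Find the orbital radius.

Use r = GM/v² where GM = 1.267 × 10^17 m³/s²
v = 3.56 km/s = 3560 m/s
GM = 1.267 × 10^17 m³/s²
v² = 1.26736 × 10^7 m²/s²
r = GM/v² = (1.267 × 10^17) / (1.26736 × 10^7) = 9.99716 × 10^9 m ≈ 9.997 Gm

Final answer: 9.997 Gm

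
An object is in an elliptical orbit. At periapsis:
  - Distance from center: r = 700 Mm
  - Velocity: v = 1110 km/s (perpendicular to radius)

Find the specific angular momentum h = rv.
r = 700 Mm = 7 × 10^8 m
v = 1110 km/s = 1.11 × 10^6 m/s
h = rv = 7 × 10^8 × 1.11 × 10^6 = 7.77 × 10^14 m²/s ≈ 7.77 × 10^14 m²/s

Final answer: h = 7.77 × 10^14 m²/s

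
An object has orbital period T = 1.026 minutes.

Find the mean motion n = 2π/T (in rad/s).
T = 1.026 minutes = 61.56 s
n = 2π / 61.56 s = 0.102066 rad/s ≈ 0.1021 rad/s

Final answer: n = 0.1021 rad/s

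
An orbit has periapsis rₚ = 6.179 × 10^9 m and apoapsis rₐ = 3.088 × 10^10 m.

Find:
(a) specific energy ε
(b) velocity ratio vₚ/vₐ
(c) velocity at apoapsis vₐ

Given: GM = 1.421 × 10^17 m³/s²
rₚ = 6.179 × 10^9 m
rₐ = 3.088 × 10^10 m
GM = 1.421 × 10^17 m³/s²
a = (rₚ + rₐ)/2 = 1.85295 × 10^10 m
e = (rₐ − rₚ)/(rₐ + rₚ) = (2.4701 × 10^10) / (3.7059 × 10^10) = 0.666532
(a) 2a = 3.7059 × 10^10 m;  ε = −GM/(2a) = -3.83443 × 10^6 J/kg ≈ -3.834 MJ/kg
(b) vₚ/vₐ = rₐ/rₚ (angular momentum) = (3.088 × 10^10) / (6.179 × 10^9) = 4.99757 ≈ 4.998
(c) vₐ² = GM (2/rₐ − 1/a) = 1.421 × 10^17 × (6.47668 × 10^-11 − 5.3968 × 10^-11) = 1.53452 × 10^6 m²/s²;  vₐ = 1238.76 m/s ≈ 1.239 km/s

Final answer:
(a) specific energy ε = -3.834 MJ/kg
(b) velocity ratio vₚ/vₐ = 4.998
(c) velocity at apoapsis vₐ = 1.239 km/s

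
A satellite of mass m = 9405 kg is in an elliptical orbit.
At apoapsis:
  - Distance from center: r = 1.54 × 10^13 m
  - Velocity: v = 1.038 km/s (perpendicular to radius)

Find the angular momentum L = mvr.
r = 1.54 × 10^13 m
v = 1.038 km/s = 1038 m/s
vr = 1038 × 1.54 × 10^13 = 1.59852 × 10^16 m²/s
L = m × vr = 9405 × 1.59852 × 10^16 = 1.50341 × 10^20 kg·m²/s ≈ 1.503 × 10^20 kg·m²/s

Final answer: L = 1.503 × 10^20 kg·m²/s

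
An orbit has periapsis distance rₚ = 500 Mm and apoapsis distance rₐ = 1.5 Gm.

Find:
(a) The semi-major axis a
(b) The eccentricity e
rₚ = 500 Mm = 5 × 10^8 m
rₐ = 1.5 Gm = 1.5 × 10^9 m
(a) a = (rₚ + rₐ)/2 = 1 × 10^9 m ≈ 1 Gm
(b) e = (rₐ − rₚ)/(rₐ + rₚ) = (1 × 10^9) / (2 × 10^9) = 0.5

Final answer:
(a) a = 1 Gm
(b) e = 0.5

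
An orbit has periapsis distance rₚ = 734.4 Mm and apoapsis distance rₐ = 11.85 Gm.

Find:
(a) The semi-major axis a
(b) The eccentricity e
rₚ = 734.4 Mm = 7.344 × 10^8 m
rₐ = 11.85 Gm = 1.185 × 10^10 m
(a) a = (rₚ + rₐ)/2 = 6.2922 × 10^9 m ≈ 6.292 Gm
(b) e = (rₐ − rₚ)/(rₐ + rₚ) = (1.11156 × 10^10) / (1.25844 × 10^10) = 0.883284

Final answer:
(a) a = 6.292 Gm
(b) e = 0.8833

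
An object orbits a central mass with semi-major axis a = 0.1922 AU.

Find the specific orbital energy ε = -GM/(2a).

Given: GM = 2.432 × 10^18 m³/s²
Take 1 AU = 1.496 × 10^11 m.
a = 0.1922 AU = 2.87531 × 10^10 m
GM = 2.432 × 10^18 m³/s²
2a = 5.75062 × 10^10 m
ε = −GM/(2a) = -4.22911 × 10^7 J/kg ≈ -42.29 MJ/kg

Final answer: -42.29 MJ/kg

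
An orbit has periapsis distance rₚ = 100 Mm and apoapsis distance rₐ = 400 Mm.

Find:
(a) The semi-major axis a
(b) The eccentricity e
rₚ = 100 Mm = 1 × 10^8 m
rₐ = 400 Mm = 4 × 10^8 m
(a) a = (rₚ + rₐ)/2 = 2.5 × 10^8 m ≈ 250 Mm
(b) e = (rₐ − rₚ)/(rₐ + rₚ) = (3 × 10^8) / (5 × 10^8) = 0.6

Final answer:
(a) a = 250 Mm
(b) e = 0.6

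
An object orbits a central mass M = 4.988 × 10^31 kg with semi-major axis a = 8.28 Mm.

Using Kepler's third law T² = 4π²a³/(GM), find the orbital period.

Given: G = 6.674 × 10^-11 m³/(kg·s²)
M = 4.988 × 10^31 kg
GM = G × M = 6.674 × 10^-11 × 4.988 × 10^31 = 3.32899 × 10^21 m³/s²
a = 8.28 Mm = 8.28 × 10^6 m
a³ = 5.67664 × 10^20 m³
T = 2π √(a³/GM) = 2π √((5.67664 × 10^20) / (3.32899 × 10^21)) = 2π × 0.412942 s
T = 2.59459 s ≈ 2.595 seconds

Final answer: 2.595 seconds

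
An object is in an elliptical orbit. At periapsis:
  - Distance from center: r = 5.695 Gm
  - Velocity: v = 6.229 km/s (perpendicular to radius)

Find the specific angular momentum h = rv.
r = 5.695 Gm = 5.695 × 10^9 m
v = 6.229 km/s = 6229 m/s
h = rv = 5.695 × 10^9 × 6229 = 3.54742 × 10^13 m²/s ≈ 3.547 × 10^13 m²/s

Final answer: h = 3.547 × 10^13 m²/s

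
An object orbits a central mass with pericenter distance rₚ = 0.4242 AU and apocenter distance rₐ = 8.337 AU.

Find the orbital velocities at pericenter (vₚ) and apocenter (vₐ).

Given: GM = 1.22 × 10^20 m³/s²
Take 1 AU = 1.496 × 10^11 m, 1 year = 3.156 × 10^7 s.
rₚ = 0.4242 AU = 6.34603 × 10^10 m
rₐ = 8.337 AU = 1.24722 × 10^12 m
GM = 1.22 × 10^20 m³/s²
a = (rₚ + rₐ)/2 = 6.55338 × 10^11 m
Vis-viva: v² = GM (2/r − 1/a)
vₚ² = 1.22 × 10^20 × (3.15158 × 10^-11 − 1.52593 × 10^-12) = 3.65876 × 10^9 m²/s²
vₚ = 60487.7 m/s ≈ 12.76 AU/year
vₐ² = 1.22 × 10^20 × (1.60357 × 10^-12 − 1.52593 × 10^-12) = 9.4723 × 10^6 m²/s²
vₐ = 3077.71 m/s ≈ 0.6493 AU/year

Final answer: vₚ = 12.76 AU/year, vₐ = 0.6493 AU/year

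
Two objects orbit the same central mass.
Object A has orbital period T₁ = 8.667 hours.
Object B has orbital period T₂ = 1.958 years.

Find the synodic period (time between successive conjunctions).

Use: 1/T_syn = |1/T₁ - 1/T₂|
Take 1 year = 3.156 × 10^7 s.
T₁ = 8.667 hours = 31201.2 s
T₂ = 1.958 years = 6.17945 × 10^7 s
1/T₁ = 3.205 × 10^-5 s⁻¹
1/T₂ = 1.61827 × 10^-8 s⁻¹
|1/T₁ − 1/T₂| = 3.20339 × 10^-5 s⁻¹
T_syn = 1 / |1/T₁ − 1/T₂| = 31217 s ≈ 8.671 hours

Final answer: T_syn = 8.671 hours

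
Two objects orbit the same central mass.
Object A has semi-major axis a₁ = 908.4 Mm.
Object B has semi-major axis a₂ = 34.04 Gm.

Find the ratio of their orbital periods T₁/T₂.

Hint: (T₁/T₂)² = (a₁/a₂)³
a₁ = 908.4 Mm = 9.084 × 10^8 m
a₂ = 34.04 Gm = 3.404 × 10^10 m
a₁/a₂ = 0.0266863
T₁/T₂ = (a₁/a₂)^(3/2) = (0.0266863)^1.5 = 0.00435945

Final answer: T₁/T₂ = 0.004359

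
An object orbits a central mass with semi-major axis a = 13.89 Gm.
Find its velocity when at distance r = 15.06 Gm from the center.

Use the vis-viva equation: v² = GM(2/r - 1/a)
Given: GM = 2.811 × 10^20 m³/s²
a = 13.89 Gm = 1.389 × 10^10 m
r = 15.06 Gm = 1.506 × 10^10 m
GM = 2.811 × 10^20 m³/s²
2/r − 1/a = 1.32802 × 10^-10 − 7.19942 × 10^-11 = 6.08079 × 10^-11 m⁻¹
v² = GM (2/r − 1/a) = 1.70931 × 10^10 m²/s²
v = 130741 m/s ≈ 130.7 km/s

Final answer: 130.7 km/s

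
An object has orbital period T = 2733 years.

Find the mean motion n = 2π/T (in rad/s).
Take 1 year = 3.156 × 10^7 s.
T = 2733 years = 8.62535 × 10^10 s
n = 2π / (8.62535 × 10^10 s) = 7.28456 × 10^-11 rad/s ≈ 7.285 × 10^-11 rad/s

Final answer: n = 7.285 × 10^-11 rad/s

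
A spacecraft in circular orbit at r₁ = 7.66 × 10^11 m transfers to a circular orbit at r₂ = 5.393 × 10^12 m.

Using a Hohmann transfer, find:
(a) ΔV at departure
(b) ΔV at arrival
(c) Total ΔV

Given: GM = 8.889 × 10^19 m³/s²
r₁ = 7.66 × 10^11 m
r₂ = 5.393 × 10^12 m
GM = 8.889 × 10^19 m³/s²
Transfer ellipse: a_t = (r₁ + r₂)/2 = 3.0795 × 10^12 m
Circular speed at r₁: v₁ = √(GM/r₁) = 10772.4 m/s
Transfer speed at r₁ (periapsis): v₁ₜ = √(GM(2/r₁ − 1/a_t)) = 14255.7 m/s
(a) ΔV₁ = v₁ₜ − v₁ = 3483.26 m/s ≈ 3.483 km/s
Circular speed at r₂: v₂ = √(GM/r₂) = 4059.86 m/s
Transfer speed at r₂ (apoapsis): v₂ₜ = √(GM(2/r₂ − 1/a_t)) = 2024.82 m/s
(b) ΔV₂ = v₂ − v₂ₜ = 2035.05 m/s ≈ 2.035 km/s
(c) ΔV_total = ΔV₁ + ΔV₂ = 5518.31 m/s ≈ 5.518 km/s

Final answer:
(a) ΔV₁ = 3.483 km/s
(b) ΔV₂ = 2.035 km/s
(c) ΔV_total = 5.518 km/s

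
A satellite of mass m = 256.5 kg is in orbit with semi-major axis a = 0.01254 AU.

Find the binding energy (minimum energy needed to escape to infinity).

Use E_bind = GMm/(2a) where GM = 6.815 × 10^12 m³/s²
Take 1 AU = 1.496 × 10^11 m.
a = 0.01254 AU = 1.87598 × 10^9 m
GM = 6.815 × 10^12 m³/s²
m = 256.5 kg
GMm = 6.815 × 10^12 × 256.5 = 1.74805 × 10^15 m³·kg/s²
2a = 3.75197 × 10^9 m
E_bind = GMm/(2a) = 465901 J ≈ 465.9 kJ

Final answer: 465.9 kJ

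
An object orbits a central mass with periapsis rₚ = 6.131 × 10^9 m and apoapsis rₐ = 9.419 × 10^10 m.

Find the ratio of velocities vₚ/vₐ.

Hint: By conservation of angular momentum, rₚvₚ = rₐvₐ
rₚ = 6.131 × 10^9 m
rₐ = 9.419 × 10^10 m
rₚvₚ = rₐvₐ  ⇒  vₚ/vₐ = rₐ/rₚ
vₚ/vₐ = (9.419 × 10^10) / (6.131 × 10^9) = 15.3629

Final answer: vₚ/vₐ = 15.36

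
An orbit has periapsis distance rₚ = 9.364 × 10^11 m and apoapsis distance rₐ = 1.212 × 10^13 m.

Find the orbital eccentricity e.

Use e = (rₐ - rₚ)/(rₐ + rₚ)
rₚ = 9.364 × 10^11 m
rₐ = 1.212 × 10^13 m
rₐ − rₚ = 1.11836 × 10^13 m
rₐ + rₚ = 1.30564 × 10^13 m
e = (rₐ − rₚ)/(rₐ + rₚ) = 0.856561

Final answer: e = 0.8566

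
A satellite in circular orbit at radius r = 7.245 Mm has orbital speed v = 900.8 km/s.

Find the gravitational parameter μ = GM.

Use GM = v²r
r = 7.245 Mm = 7.245 × 10^6 m
v = 900.8 km/s = 900800 m/s
v² = 8.11441 × 10^11 m²/s²
GM = v²r = 8.11441 × 10^11 × 7.245 × 10^6 = 5.87889 × 10^18 m³/s²
GM ≈ 5.879 × 10^18 m³/s²

Final answer: GM = 5.879 × 10^18 m³/s²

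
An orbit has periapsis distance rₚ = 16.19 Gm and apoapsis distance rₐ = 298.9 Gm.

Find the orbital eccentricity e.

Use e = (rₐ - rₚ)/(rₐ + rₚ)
rₚ = 16.19 Gm = 1.619 × 10^10 m
rₐ = 298.9 Gm = 2.989 × 10^11 m
rₐ − rₚ = 2.8271 × 10^11 m
rₐ + rₚ = 3.1509 × 10^11 m
e = (rₐ − rₚ)/(rₐ + rₚ) = 0.897236

Final answer: e = 0.8972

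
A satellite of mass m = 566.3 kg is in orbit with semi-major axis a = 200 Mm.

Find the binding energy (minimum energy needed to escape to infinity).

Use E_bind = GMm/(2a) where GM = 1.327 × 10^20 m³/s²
a = 200 Mm = 2 × 10^8 m
GM = 1.327 × 10^20 m³/s²
m = 566.3 kg
GMm = 1.327 × 10^20 × 566.3 = 7.5148 × 10^22 m³·kg/s²
2a = 4 × 10^8 m
E_bind = GMm/(2a) = 1.8787 × 10^14 J ≈ 187.9 TJ

Final answer: 187.9 TJ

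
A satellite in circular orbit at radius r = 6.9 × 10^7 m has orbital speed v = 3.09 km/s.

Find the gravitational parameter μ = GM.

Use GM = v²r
r = 6.9 × 10^7 m
v = 3.09 km/s = 3090 m/s
v² = 9.5481 × 10^6 m²/s²
GM = v²r = 9.5481 × 10^6 × 6.9 × 10^7 = 6.58819 × 10^14 m³/s²
GM ≈ 6.588 × 10^14 m³/s²

Final answer: GM = 6.588 × 10^14 m³/s²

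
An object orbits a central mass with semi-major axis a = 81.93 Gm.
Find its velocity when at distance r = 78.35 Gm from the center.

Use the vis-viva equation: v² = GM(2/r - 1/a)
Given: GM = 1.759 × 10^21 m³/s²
a = 81.93 Gm = 8.193 × 10^10 m
r = 78.35 Gm = 7.835 × 10^10 m
GM = 1.759 × 10^21 m³/s²
2/r − 1/a = 2.55265 × 10^-11 − 1.22055 × 10^-11 = 1.33209 × 10^-11 m⁻¹
v² = GM (2/r − 1/a) = 2.34315 × 10^10 m²/s²
v = 153074 m/s ≈ 153.1 km/s

Final answer: 153.1 km/s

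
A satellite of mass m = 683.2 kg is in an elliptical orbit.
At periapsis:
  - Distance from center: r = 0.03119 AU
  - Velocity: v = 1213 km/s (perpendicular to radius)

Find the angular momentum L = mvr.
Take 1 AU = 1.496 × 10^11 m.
r = 0.03119 AU = 4.66602 × 10^9 m
v = 1213 km/s = 1.213 × 10^6 m/s
vr = 1.213 × 10^6 × 4.66602 × 10^9 = 5.65989 × 10^15 m²/s
L = m × vr = 683.2 × 5.65989 × 10^15 = 3.86683 × 10^18 kg·m²/s ≈ 3.867 × 10^18 kg·m²/s

Final answer: L = 3.867 × 10^18 kg·m²/s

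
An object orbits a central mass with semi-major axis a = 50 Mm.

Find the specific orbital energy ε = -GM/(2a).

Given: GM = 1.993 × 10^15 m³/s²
a = 50 Mm = 5 × 10^7 m
GM = 1.993 × 10^15 m³/s²
2a = 1 × 10^8 m
ε = −GM/(2a) = -1.993 × 10^7 J/kg ≈ -19.93 MJ/kg

Final answer: -19.93 MJ/kg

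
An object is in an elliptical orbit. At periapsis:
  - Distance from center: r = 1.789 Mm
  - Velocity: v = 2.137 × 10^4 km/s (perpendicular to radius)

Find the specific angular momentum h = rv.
r = 1.789 Mm = 1.789 × 10^6 m
v = 2.137 × 10^4 km/s = 2.137 × 10^7 m/s
h = rv = 1.789 × 10^6 × 2.137 × 10^7 = 3.82309 × 10^13 m²/s ≈ 3.823 × 10^13 m²/s

Final answer: h = 3.823 × 10^13 m²/s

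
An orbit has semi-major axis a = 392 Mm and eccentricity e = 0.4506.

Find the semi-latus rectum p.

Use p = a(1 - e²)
a = 392 Mm = 3.92 × 10^8 m
e = 0.4506,  e² = 0.20304,  1 − e² = 0.79696
p = a(1 − e²) = 3.92 × 10^8 m × 0.79696 = 3.12408 × 10^8 m ≈ 312.4 Mm

Final answer: p = 312.4 Mm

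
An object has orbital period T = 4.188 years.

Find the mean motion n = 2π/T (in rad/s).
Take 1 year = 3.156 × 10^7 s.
T = 4.188 years = 1.32173 × 10^8 s
n = 2π / (1.32173 × 10^8 s) = 4.75375 × 10^-8 rad/s ≈ 4.754 × 10^-8 rad/s

Final answer: n = 4.754 × 10^-8 rad/s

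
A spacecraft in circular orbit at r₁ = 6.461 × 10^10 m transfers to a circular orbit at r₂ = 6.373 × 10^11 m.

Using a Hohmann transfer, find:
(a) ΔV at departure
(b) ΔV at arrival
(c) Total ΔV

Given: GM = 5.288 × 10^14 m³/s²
r₁ = 6.461 × 10^10 m
r₂ = 6.373 × 10^11 m
GM = 5.288 × 10^14 m³/s²
Transfer ellipse: a_t = (r₁ + r₂)/2 = 3.50955 × 10^11 m
Circular speed at r₁: v₁ = √(GM/r₁) = 90.4682 m/s
Transfer speed at r₁ (periapsis): v₁ₜ = √(GM(2/r₁ − 1/a_t)) = 121.911 m/s
(a) ΔV₁ = v₁ₜ − v₁ = 31.4426 m/s ≈ 31.44 m/s
Circular speed at r₂: v₂ = √(GM/r₂) = 28.8054 m/s
Transfer speed at r₂ (apoapsis): v₂ₜ = √(GM(2/r₂ − 1/a_t)) = 12.3594 m/s
(b) ΔV₂ = v₂ − v₂ₜ = 16.446 m/s ≈ 16.45 m/s
(c) ΔV_total = ΔV₁ + ΔV₂ = 47.8886 m/s ≈ 47.89 m/s

Final answer:
(a) ΔV₁ = 31.44 m/s
(b) ΔV₂ = 16.45 m/s
(c) ΔV_total = 47.89 m/s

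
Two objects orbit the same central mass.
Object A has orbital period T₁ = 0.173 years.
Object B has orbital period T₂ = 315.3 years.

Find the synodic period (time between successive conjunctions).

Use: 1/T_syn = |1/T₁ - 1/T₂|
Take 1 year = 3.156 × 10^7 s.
T₁ = 0.173 years = 5.45988 × 10^6 s
T₂ = 315.3 years = 9.95087 × 10^9 s
1/T₁ = 1.83154 × 10^-7 s⁻¹
1/T₂ = 1.00494 × 10^-10 s⁻¹
|1/T₁ − 1/T₂| = 1.83054 × 10^-7 s⁻¹
T_syn = 1 / |1/T₁ − 1/T₂| = 5.46288 × 10^6 s ≈ 0.1731 years

Final answer: T_syn = 0.1731 years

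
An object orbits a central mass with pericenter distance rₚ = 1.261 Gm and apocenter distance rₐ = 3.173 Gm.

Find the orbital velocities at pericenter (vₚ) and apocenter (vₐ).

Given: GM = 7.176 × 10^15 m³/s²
rₚ = 1.261 Gm = 1.261 × 10^9 m
rₐ = 3.173 Gm = 3.173 × 10^9 m
GM = 7.176 × 10^15 m³/s²
a = (rₚ + rₐ)/2 = 2.217 × 10^9 m
Vis-viva: v² = GM (2/r − 1/a)
vₚ² = 7.176 × 10^15 × (1.58604 × 10^-9 − 4.5106 × 10^-10) = 8.14464 × 10^6 m²/s²
vₚ = 2853.88 m/s ≈ 2.854 km/s
vₐ² = 7.176 × 10^15 × (6.30318 × 10^-10 − 4.5106 × 10^-10) = 1.28636 × 10^6 m²/s²
vₐ = 1134.18 m/s ≈ 1.134 km/s

Final answer: vₚ = 2.854 km/s, vₐ = 1.134 km/s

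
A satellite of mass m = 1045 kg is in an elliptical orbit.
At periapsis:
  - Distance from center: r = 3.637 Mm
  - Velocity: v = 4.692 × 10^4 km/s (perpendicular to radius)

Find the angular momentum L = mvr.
r = 3.637 Mm = 3.637 × 10^6 m
v = 4.692 × 10^4 km/s = 4.692 × 10^7 m/s
vr = 4.692 × 10^7 × 3.637 × 10^6 = 1.70648 × 10^14 m²/s
L = m × vr = 1045 × 1.70648 × 10^14 = 1.78327 × 10^17 kg·m²/s ≈ 1.783 × 10^17 kg·m²/s

Final answer: L = 1.783 × 10^17 kg·m²/s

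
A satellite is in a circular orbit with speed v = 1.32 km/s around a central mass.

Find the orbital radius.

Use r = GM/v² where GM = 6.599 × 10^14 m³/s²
v = 1.32 km/s = 1320 m/s
GM = 6.599 × 10^14 m³/s²
v² = 1.7424 × 10^6 m²/s²
r = GM/v² = (6.599 × 10^14) / (1.7424 × 10^6) = 3.7873 × 10^8 m ≈ 378.7 Mm

Final answer: 378.7 Mm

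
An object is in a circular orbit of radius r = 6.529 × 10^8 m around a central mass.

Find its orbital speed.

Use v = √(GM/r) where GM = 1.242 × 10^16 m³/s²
r = 6.529 × 10^8 m
GM = 1.242 × 10^16 m³/s²
GM/r = (1.242 × 10^16) / (6.529 × 10^8) = 1.90228 × 10^7 m²/s²
v = √(GM/r) = 4361.52 m/s ≈ 4.362 km/s

Final answer: 4.362 km/s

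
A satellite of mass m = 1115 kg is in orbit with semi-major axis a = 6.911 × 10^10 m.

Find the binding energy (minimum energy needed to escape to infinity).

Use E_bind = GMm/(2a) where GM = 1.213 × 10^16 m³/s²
a = 6.911 × 10^10 m
GM = 1.213 × 10^16 m³/s²
m = 1115 kg
GMm = 1.213 × 10^16 × 1115 = 1.3525 × 10^19 m³·kg/s²
2a = 1.3822 × 10^11 m
E_bind = GMm/(2a) = 9.78509 × 10^7 J ≈ 97.85 MJ

Final answer: 97.85 MJ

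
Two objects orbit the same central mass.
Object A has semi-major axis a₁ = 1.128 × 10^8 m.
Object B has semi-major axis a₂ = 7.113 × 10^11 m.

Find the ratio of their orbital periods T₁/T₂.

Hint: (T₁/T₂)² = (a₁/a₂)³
a₁ = 1.128 × 10^8 m
a₂ = 7.113 × 10^11 m
a₁/a₂ = 0.000158583
T₁/T₂ = (a₁/a₂)^(3/2) = (0.000158583)^1.5 = 1.99703 × 10^-6

Final answer: T₁/T₂ = 1.997 × 10^-6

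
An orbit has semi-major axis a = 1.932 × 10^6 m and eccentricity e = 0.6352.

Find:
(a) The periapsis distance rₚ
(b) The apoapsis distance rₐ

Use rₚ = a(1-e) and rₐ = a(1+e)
a = 1.932 × 10^6 m
e = 0.6352:  1 − e = 0.3648,  1 + e = 1.6352
(a) rₚ = a(1 − e) = 1.932 × 10^6 m × 0.3648 = 704794 m ≈ 7.048 × 10^5 m
(b) rₐ = a(1 + e) = 1.932 × 10^6 m × 1.6352 = 3.15921 × 10^6 m ≈ 3.159 × 10^6 m

Final answer:
(a) rₚ = 7.048 × 10^5 m
(b) rₐ = 3.159 × 10^6 m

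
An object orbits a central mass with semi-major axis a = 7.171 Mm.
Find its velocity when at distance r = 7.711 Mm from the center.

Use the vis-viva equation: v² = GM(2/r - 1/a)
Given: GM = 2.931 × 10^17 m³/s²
a = 7.171 Mm = 7.171 × 10^6 m
r = 7.711 Mm = 7.711 × 10^6 m
GM = 2.931 × 10^17 m³/s²
2/r − 1/a = 2.5937 × 10^-7 − 1.39451 × 10^-7 = 1.19919 × 10^-7 m⁻¹
v² = GM (2/r − 1/a) = 3.51483 × 10^10 m²/s²
v = 187479 m/s ≈ 187.5 km/s

Final answer: 187.5 km/s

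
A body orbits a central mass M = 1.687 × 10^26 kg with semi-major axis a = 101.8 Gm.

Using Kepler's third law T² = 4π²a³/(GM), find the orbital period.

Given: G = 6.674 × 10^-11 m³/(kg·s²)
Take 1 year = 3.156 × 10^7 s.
M = 1.687 × 10^26 kg
GM = G × M = 6.674 × 10^-11 × 1.687 × 10^26 = 1.1259 × 10^16 m³/s²
a = 101.8 Gm = 1.018 × 10^11 m
a³ = 1.05498 × 10^33 m³
T = 2π √(a³/GM) = 2π √((1.05498 × 10^33) / (1.1259 × 10^16)) = 2π × 3.06105 × 10^8 s
T = 1.92332 × 10^9 s ≈ 60.94 years

Final answer: 60.94 years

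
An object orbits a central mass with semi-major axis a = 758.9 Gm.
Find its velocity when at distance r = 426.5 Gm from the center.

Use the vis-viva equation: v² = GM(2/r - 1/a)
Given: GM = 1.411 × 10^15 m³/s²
a = 758.9 Gm = 7.589 × 10^11 m
r = 426.5 Gm = 4.265 × 10^11 m
GM = 1.411 × 10^15 m³/s²
2/r − 1/a = 4.68933 × 10^-12 − 1.3177 × 10^-12 = 3.37164 × 10^-12 m⁻¹
v² = GM (2/r − 1/a) = 4757.38 m²/s²
v = 68.9737 m/s ≈ 68.97 m/s

Final answer: 68.97 m/s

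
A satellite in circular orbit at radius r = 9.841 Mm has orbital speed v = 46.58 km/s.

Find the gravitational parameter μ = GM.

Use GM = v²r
r = 9.841 Mm = 9.841 × 10^6 m
v = 46.58 km/s = 46580 m/s
v² = 2.1697 × 10^9 m²/s²
GM = v²r = 2.1697 × 10^9 × 9.841 × 10^6 = 2.1352 × 10^16 m³/s²
GM ≈ 2.135 × 10^16 m³/s²

Final answer: GM = 2.135 × 10^16 m³/s²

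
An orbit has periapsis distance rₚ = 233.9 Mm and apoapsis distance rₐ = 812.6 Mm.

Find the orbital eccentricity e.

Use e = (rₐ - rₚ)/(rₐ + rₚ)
rₚ = 233.9 Mm = 2.339 × 10^8 m
rₐ = 812.6 Mm = 8.126 × 10^8 m
rₐ − rₚ = 5.787 × 10^8 m
rₐ + rₚ = 1.0465 × 10^9 m
e = (rₐ − rₚ)/(rₐ + rₚ) = 0.552986

Final answer: e = 0.553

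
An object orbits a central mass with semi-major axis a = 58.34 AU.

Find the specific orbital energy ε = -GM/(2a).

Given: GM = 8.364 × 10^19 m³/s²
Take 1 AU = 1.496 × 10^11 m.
a = 58.34 AU = 8.72766 × 10^12 m
GM = 8.364 × 10^19 m³/s²
2a = 1.74553 × 10^13 m
ε = −GM/(2a) = -4.79166 × 10^6 J/kg ≈ -4.792 MJ/kg

Final answer: -4.792 MJ/kg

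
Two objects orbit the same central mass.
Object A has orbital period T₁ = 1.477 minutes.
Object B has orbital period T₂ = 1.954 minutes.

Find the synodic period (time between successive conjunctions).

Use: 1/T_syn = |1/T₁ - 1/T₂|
T₁ = 1.477 minutes = 88.62 s
T₂ = 1.954 minutes = 117.24 s
1/T₁ = 0.0112841 s⁻¹
1/T₂ = 0.00852951 s⁻¹
|1/T₁ − 1/T₂| = 0.00275462 s⁻¹
T_syn = 1 / |1/T₁ − 1/T₂| = 363.026 s ≈ 6.05 minutes

Final answer: T_syn = 6.05 minutes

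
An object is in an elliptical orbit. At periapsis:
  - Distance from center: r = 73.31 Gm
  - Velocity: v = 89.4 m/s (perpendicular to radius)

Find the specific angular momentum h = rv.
r = 73.31 Gm = 7.331 × 10^10 m
v = 89.4 m/s
h = rv = 7.331 × 10^10 × 89.4 = 6.55391 × 10^12 m²/s ≈ 6.554 × 10^12 m²/s

Final answer: h = 6.554 × 10^12 m²/s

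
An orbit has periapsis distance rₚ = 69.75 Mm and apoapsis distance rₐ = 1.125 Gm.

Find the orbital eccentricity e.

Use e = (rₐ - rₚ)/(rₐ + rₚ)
rₚ = 69.75 Mm = 6.975 × 10^7 m
rₐ = 1.125 Gm = 1.125 × 10^9 m
rₐ − rₚ = 1.05525 × 10^9 m
rₐ + rₚ = 1.19475 × 10^9 m
e = (rₐ − rₚ)/(rₐ + rₚ) = 0.883239

Final answer: e = 0.8832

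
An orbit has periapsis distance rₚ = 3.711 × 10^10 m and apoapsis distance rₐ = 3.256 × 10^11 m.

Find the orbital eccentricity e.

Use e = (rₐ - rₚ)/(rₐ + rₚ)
rₚ = 3.711 × 10^10 m
rₐ = 3.256 × 10^11 m
rₐ − rₚ = 2.8849 × 10^11 m
rₐ + rₚ = 3.6271 × 10^11 m
e = (rₐ − rₚ)/(rₐ + rₚ) = 0.795374

Final answer: e = 0.7954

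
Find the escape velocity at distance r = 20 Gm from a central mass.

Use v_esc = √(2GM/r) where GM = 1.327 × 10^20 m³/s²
r = 20 Gm = 2 × 10^10 m
GM = 1.327 × 10^20 m³/s²
2GM/r = 2 × (1.327 × 10^20) / (2 × 10^10) = 1.327 × 10^10 m²/s²
v_esc = √(2GM/r) = 115195 m/s ≈ 115.2 km/s

Final answer: 115.2 km/s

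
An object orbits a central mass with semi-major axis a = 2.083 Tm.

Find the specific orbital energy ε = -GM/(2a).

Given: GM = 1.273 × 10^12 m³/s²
a = 2.083 Tm = 2.083 × 10^12 m
GM = 1.273 × 10^12 m³/s²
2a = 4.166 × 10^12 m
ε = −GM/(2a) = -0.305569 J/kg ≈ -0.3056 J/kg

Final answer: -0.3056 J/kg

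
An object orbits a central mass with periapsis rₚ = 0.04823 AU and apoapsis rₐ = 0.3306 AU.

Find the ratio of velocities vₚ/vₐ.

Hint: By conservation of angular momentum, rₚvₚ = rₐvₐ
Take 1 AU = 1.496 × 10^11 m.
rₚ = 0.04823 AU = 7.21521 × 10^9 m
rₐ = 0.3306 AU = 4.94578 × 10^10 m
rₚvₚ = rₐvₐ  ⇒  vₚ/vₐ = rₐ/rₚ
vₚ/vₐ = (4.94578 × 10^10) / (7.21521 × 10^9) = 6.85465

Final answer: vₚ/vₐ = 6.855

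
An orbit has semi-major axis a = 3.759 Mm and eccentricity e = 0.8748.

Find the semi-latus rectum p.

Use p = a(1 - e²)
a = 3.759 Mm = 3.759 × 10^6 m
e = 0.8748,  e² = 0.765275,  1 − e² = 0.234725
p = a(1 − e²) = 3.759 × 10^6 m × 0.234725 = 882331 m ≈ 882.3 km

Final answer: p = 882.3 km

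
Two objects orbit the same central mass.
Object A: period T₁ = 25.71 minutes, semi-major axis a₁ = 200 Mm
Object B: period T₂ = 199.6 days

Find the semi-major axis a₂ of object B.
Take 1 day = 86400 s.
T₁ = 25.71 minutes = 1542.6 s
T₂ = 199.6 days = 1.72454 × 10^7 s
a₁ = 200 Mm = 2 × 10^8 m
Kepler's third law: (T₂/T₁)² = (a₂/a₁)³  ⇒  a₂ = a₁ (T₂/T₁)^(2/3)
T₂/T₁ = 11179.5
(T₂/T₁)^(2/3) = 499.974
a₂ = 2 × 10^8 m × 499.974 = 9.99948 × 10^10 m ≈ 99.99 Gm

Final answer: a₂ = 99.99 Gm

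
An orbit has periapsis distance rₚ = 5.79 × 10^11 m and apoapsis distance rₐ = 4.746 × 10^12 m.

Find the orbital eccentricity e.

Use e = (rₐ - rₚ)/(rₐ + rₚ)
rₚ = 5.79 × 10^11 m
rₐ = 4.746 × 10^12 m
rₐ − rₚ = 4.167 × 10^12 m
rₐ + rₚ = 5.325 × 10^12 m
e = (rₐ − rₚ)/(rₐ + rₚ) = 0.782535

Final answer: e = 0.7825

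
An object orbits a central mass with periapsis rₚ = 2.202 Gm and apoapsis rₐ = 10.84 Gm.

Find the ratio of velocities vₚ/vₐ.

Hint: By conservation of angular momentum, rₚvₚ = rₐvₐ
rₚ = 2.202 Gm = 2.202 × 10^9 m
rₐ = 10.84 Gm = 1.084 × 10^10 m
rₚvₚ = rₐvₐ  ⇒  vₚ/vₐ = rₐ/rₚ
vₚ/vₐ = (1.084 × 10^10) / (2.202 × 10^9) = 4.9228

Final answer: vₚ/vₐ = 4.923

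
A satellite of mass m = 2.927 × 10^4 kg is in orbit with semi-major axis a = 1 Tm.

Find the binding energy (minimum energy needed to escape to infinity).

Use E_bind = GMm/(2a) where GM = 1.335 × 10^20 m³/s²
a = 1 Tm = 1 × 10^12 m
GM = 1.335 × 10^20 m³/s²
m = 2.927 × 10^4 kg
GMm = 1.335 × 10^20 × 29270 = 3.90755 × 10^24 m³·kg/s²
2a = 2 × 10^12 m
E_bind = GMm/(2a) = 1.95377 × 10^12 J ≈ 1.954 TJ

Final answer: 1.954 TJ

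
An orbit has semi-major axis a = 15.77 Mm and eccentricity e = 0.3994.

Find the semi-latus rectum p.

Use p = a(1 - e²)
a = 15.77 Mm = 1.577 × 10^7 m
e = 0.3994,  e² = 0.15952,  1 − e² = 0.84048
p = a(1 − e²) = 1.577 × 10^7 m × 0.84048 = 1.32544 × 10^7 m ≈ 13.25 Mm

Final answer: p = 13.25 Mm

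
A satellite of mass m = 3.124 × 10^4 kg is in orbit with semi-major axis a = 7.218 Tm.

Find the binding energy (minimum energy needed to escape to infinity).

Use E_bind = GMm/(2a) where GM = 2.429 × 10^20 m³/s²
a = 7.218 Tm = 7.218 × 10^12 m
GM = 2.429 × 10^20 m³/s²
m = 3.124 × 10^4 kg
GMm = 2.429 × 10^20 × 31240 = 7.5882 × 10^24 m³·kg/s²
2a = 1.4436 × 10^13 m
E_bind = GMm/(2a) = 5.25644 × 10^11 J ≈ 525.6 GJ

Final answer: 525.6 GJ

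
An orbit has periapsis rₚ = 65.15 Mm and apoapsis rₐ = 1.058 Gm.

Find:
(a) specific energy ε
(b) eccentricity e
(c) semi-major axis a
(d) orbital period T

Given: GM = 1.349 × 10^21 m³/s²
rₚ = 65.15 Mm = 6.515 × 10^7 m
rₐ = 1.058 Gm = 1.058 × 10^9 m
GM = 1.349 × 10^21 m³/s²
a = (rₚ + rₐ)/2 = 5.61575 × 10^8 m
e = (rₐ − rₚ)/(rₐ + rₚ) = (9.9285 × 10^8) / (1.12315 × 10^9) = 0.883987
(a) 2a = 1.12315 × 10^9 m;  ε = −GM/(2a) = -1.20109 × 10^12 J/kg ≈ -1201 GJ/kg
(b) e = 0.883987 ≈ 0.884
(c) a = 5.61575 × 10^8 m ≈ 561.6 Mm
(d) a³ = 1.77102 × 10^26 m³;  T = 2π √(a³/GM) = 2π × 362.331 s = 2276.59 s ≈ 37.94 minutes

Final answer:
(a) specific energy ε = -1201 GJ/kg
(b) eccentricity e = 0.884
(c) semi-major axis a = 561.6 Mm
(d) orbital period T = 37.94 minutes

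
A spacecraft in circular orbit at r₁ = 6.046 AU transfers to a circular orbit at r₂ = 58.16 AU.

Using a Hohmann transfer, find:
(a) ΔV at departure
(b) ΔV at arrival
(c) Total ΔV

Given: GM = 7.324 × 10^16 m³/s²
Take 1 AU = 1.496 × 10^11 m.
r₁ = 6.046 AU = 9.04482 × 10^11 m
r₂ = 58.16 AU = 8.70074 × 10^12 m
GM = 7.324 × 10^16 m³/s²
Transfer ellipse: a_t = (r₁ + r₂)/2 = 4.80261 × 10^12 m
Circular speed at r₁: v₁ = √(GM/r₁) = 284.56 m/s
Transfer speed at r₁ (periapsis): v₁ₜ = √(GM(2/r₁ − 1/a_t)) = 383.013 m/s
(a) ΔV₁ = v₁ₜ − v₁ = 98.4529 m/s ≈ 98.45 m/s
Circular speed at r₂: v₂ = √(GM/r₂) = 91.7479 m/s
Transfer speed at r₂ (apoapsis): v₂ₜ = √(GM(2/r₂ − 1/a_t)) = 39.816 m/s
(b) ΔV₂ = v₂ − v₂ₜ = 51.9319 m/s ≈ 51.93 m/s
(c) ΔV_total = ΔV₁ + ΔV₂ = 150.385 m/s ≈ 150.4 m/s

Final answer:
(a) ΔV₁ = 98.45 m/s
(b) ΔV₂ = 51.93 m/s
(c) ΔV_total = 150.4 m/s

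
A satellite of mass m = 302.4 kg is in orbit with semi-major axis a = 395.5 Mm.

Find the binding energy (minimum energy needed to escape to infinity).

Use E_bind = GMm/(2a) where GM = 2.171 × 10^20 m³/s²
a = 395.5 Mm = 3.955 × 10^8 m
GM = 2.171 × 10^20 m³/s²
m = 302.4 kg
GMm = 2.171 × 10^20 × 302.4 = 6.5651 × 10^22 m³·kg/s²
2a = 7.91 × 10^8 m
E_bind = GMm/(2a) = 8.29975 × 10^13 J ≈ 83 TJ

Final answer: 83 TJ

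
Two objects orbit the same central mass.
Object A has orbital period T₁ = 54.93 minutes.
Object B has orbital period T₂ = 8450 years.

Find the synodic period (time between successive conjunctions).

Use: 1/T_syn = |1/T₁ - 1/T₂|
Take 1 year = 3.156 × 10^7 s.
T₁ = 54.93 minutes = 3295.8 s
T₂ = 8450 years = 2.66682 × 10^11 s
1/T₁ = 0.000303416 s⁻¹
1/T₂ = 3.74978 × 10^-12 s⁻¹
|1/T₁ − 1/T₂| = 0.000303416 s⁻¹
T_syn = 1 / |1/T₁ − 1/T₂| = 3295.8 s ≈ 54.93 minutes

Final answer: T_syn = 54.93 minutes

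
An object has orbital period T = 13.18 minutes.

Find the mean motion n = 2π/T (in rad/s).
T = 13.18 minutes = 790.8 s
n = 2π / 790.8 s = 0.00794535 rad/s ≈ 0.007945 rad/s

Final answer: n = 0.007945 rad/s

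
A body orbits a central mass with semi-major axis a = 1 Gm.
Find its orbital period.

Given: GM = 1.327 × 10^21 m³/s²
a = 1 Gm = 1 × 10^9 m
GM = 1.327 × 10^21 m³/s²
a³ = 1 × 10^27 m³
T = 2π √(a³/GM) = 2π √((1 × 10^27) / (1.327 × 10^21)) = 2π × 868.09 s
T = 5454.37 s ≈ 1.515 hours

Final answer: 1.515 hours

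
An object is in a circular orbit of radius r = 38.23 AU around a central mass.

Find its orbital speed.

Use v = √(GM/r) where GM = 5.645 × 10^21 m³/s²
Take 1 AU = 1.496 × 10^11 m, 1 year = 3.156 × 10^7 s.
r = 38.23 AU = 5.71921 × 10^12 m
GM = 5.645 × 10^21 m³/s²
GM/r = (5.645 × 10^21) / (5.71921 × 10^12) = 9.87025 × 10^8 m²/s²
v = √(GM/r) = 31417 m/s ≈ 6.628 AU/year

Final answer: 6.628 AU/year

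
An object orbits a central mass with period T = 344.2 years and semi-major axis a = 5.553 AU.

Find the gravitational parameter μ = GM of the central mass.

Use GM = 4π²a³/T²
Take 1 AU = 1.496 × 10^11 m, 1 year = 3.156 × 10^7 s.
T = 344.2 years = 1.0863 × 10^10 s
a = 5.553 AU = 8.30729 × 10^11 m
a³ = 5.73295 × 10^35 m³
T² = 1.18004 × 10^20 s²
GM = 4π² × (5.73295 × 10^35) / (1.18004 × 10^20) = 1.91797 × 10^17 m³/s²
GM ≈ 1.918 × 10^17 m³/s²

Final answer: GM = 1.918 × 10^17 m³/s²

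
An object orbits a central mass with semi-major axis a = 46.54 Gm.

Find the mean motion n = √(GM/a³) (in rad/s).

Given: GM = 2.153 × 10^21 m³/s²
a = 46.54 Gm = 4.654 × 10^10 m
GM = 2.153 × 10^21 m³/s²
a³ = 1.00804 × 10^32 m³
GM/a³ = (2.153 × 10^21) / (1.00804 × 10^32) = 2.13582 × 10^-11 s⁻²
n = √(GM/a³) = 4.62149 × 10^-6 rad/s ≈ 4.621 × 10^-6 rad/s

Final answer: n = 4.621 × 10^-6 rad/s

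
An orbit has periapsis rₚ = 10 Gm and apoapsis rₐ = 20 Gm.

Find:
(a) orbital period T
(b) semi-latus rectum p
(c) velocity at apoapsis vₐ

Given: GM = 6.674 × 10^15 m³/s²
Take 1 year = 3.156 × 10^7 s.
rₚ = 10 Gm = 1 × 10^10 m
rₐ = 20 Gm = 2 × 10^10 m
GM = 6.674 × 10^15 m³/s²
a = (rₚ + rₐ)/2 = 1.5 × 10^10 m
e = (rₐ − rₚ)/(rₐ + rₚ) = (1 × 10^10) / (3 × 10^10) = 0.333333
(a) a³ = 3.375 × 10^30 m³;  T = 2π √(a³/GM) = 2π × 2.24876 × 10^7 s = 1.41294 × 10^8 s ≈ 4.477 years
(b) 1 − e² = 0.888889;  p = a(1 − e²) = 1.5 × 10^10 × 0.888889 = 1.33333 × 10^10 m ≈ 13.33 Gm
(c) vₐ² = GM (2/rₐ − 1/a) = 6.674 × 10^15 × (1 × 10^-10 − 6.66667 × 10^-11) = 222467 m²/s²;  vₐ = 471.664 m/s ≈ 471.7 m/s

Final answer:
(a) orbital period T = 4.477 years
(b) semi-latus rectum p = 13.33 Gm
(c) velocity at apoapsis vₐ = 471.7 m/s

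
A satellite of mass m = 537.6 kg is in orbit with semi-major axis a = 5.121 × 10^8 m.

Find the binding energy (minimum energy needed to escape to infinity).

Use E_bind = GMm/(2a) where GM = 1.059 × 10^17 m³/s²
a = 5.121 × 10^8 m
GM = 1.059 × 10^17 m³/s²
m = 537.6 kg
GMm = 1.059 × 10^17 × 537.6 = 5.69318 × 10^19 m³·kg/s²
2a = 1.0242 × 10^9 m
E_bind = GMm/(2a) = 5.55866 × 10^10 J ≈ 55.59 GJ

Final answer: 55.59 GJ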